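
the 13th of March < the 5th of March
False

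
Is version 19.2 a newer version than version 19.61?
No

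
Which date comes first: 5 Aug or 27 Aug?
5 Aug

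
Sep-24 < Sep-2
False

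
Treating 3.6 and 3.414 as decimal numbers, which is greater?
3.6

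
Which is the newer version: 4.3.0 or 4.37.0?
4.37.0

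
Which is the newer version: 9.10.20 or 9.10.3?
9.10.20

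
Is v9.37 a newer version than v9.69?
No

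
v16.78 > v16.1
True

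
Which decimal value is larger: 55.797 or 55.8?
55.8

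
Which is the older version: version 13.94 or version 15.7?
version 13.94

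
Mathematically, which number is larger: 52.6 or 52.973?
52.973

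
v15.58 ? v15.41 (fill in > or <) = >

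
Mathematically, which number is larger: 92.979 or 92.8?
92.979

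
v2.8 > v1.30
True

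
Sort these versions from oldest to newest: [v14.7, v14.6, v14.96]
[v14.6, v14.7, v14.96]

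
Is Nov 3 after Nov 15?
No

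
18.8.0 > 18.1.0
True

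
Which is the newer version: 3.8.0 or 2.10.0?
3.8.0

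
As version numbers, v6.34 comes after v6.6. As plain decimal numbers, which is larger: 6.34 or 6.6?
6.6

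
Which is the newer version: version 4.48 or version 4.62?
version 4.62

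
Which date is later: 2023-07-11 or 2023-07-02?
2023-07-11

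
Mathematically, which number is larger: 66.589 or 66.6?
66.6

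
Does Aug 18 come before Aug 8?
No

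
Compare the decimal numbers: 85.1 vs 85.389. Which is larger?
85.389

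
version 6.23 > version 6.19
True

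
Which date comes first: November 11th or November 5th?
November 5th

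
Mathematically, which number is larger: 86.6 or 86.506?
86.6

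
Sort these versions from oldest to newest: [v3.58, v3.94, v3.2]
[v3.2, v3.58, v3.94]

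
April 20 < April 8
False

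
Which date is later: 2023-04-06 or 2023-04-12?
2023-04-12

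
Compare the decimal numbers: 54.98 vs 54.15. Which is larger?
54.98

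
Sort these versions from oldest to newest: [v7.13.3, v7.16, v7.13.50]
[v7.13.3, v7.13.50, v7.16]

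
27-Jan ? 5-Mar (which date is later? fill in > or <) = <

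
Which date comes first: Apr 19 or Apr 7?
Apr 7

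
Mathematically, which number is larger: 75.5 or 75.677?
75.677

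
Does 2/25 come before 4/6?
Yes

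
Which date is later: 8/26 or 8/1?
8/26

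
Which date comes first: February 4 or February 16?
February 4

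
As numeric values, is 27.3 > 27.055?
True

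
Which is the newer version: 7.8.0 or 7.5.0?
7.8.0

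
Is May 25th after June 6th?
No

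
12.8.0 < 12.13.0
True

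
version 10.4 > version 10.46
False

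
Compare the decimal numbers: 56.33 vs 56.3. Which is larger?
56.33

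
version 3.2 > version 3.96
False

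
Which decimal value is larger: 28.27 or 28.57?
28.57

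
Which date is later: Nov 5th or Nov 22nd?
Nov 22nd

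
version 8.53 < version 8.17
False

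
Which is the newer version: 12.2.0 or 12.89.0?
12.89.0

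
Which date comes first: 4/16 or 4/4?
4/4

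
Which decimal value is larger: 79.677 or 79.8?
79.8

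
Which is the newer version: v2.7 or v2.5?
v2.7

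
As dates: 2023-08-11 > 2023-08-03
True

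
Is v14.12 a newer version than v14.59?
No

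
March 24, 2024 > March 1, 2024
True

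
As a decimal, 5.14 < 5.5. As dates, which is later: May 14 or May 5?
May 14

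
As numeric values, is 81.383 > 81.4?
False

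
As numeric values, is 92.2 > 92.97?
False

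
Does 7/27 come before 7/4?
No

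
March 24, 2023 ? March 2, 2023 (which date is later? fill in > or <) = >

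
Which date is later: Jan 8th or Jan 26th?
Jan 26th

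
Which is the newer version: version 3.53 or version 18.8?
version 18.8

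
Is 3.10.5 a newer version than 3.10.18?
No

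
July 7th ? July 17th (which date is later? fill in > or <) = <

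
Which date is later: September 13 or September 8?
September 13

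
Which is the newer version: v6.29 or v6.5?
v6.29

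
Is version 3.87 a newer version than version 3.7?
Yes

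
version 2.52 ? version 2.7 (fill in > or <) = >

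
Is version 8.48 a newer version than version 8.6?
Yes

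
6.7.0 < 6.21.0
True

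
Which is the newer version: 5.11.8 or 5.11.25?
5.11.25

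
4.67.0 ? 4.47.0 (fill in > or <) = >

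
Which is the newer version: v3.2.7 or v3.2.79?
v3.2.79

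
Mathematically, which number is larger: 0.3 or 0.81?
0.81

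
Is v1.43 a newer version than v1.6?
Yes. Version numbers are compared segment by segment as integers, not as decimals: minor version 43 > 6, so v1.43 > v1.6 (even though the decimal 1.43 < 1.6).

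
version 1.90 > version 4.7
False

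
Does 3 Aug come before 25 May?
No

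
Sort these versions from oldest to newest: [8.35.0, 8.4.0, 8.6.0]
[8.4.0, 8.6.0, 8.35.0]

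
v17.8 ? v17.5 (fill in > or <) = >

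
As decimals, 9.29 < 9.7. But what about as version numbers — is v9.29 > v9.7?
True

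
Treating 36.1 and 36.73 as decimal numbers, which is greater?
36.73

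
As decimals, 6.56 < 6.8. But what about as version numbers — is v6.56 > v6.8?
True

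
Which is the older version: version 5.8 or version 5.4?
version 5.4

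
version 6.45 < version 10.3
True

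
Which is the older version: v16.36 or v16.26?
v16.26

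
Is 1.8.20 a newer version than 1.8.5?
Yes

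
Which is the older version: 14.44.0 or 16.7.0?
14.44.0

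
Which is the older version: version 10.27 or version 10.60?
version 10.27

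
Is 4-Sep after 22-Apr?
Yes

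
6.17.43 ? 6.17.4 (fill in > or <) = >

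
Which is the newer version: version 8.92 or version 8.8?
version 8.92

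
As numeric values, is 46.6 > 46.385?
True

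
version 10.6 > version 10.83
False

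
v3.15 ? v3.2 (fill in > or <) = >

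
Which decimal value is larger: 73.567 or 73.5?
73.567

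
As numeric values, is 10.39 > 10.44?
False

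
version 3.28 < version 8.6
True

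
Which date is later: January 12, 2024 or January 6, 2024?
January 12, 2024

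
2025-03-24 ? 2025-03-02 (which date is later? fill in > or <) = >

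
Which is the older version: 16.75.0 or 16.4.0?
16.4.0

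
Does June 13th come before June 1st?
No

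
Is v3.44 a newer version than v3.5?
Yes. Version numbers are compared segment by segment as integers, not as decimals: minor version 44 > 5, so v3.44 > v3.5 (even though the decimal 3.44 < 3.5).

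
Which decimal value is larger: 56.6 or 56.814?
56.814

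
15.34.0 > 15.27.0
True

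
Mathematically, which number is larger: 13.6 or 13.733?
13.733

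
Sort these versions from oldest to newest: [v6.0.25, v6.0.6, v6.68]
[v6.0.6, v6.0.25, v6.68]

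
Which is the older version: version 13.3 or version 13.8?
version 13.3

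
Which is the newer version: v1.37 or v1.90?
v1.90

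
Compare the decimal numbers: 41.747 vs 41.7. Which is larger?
41.747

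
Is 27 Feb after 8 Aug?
No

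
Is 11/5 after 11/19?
No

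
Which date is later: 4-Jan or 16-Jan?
16-Jan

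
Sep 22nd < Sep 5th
False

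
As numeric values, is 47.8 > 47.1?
True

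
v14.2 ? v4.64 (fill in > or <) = >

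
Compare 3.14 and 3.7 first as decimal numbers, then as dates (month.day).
As decimals: 3.14 < 3.7. As dates: 3/14 is later than 3/7 (day 14 > day 7).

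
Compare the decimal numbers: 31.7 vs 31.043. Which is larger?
31.7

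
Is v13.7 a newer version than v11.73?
Yes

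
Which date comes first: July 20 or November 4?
July 20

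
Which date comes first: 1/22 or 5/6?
1/22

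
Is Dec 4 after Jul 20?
Yes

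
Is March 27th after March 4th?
Yes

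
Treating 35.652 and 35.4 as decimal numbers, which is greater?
35.652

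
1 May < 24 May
True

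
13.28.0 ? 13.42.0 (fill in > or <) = <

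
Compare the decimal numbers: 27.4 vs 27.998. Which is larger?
27.998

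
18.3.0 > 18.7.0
False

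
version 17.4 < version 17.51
True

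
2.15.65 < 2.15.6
False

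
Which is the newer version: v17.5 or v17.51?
v17.51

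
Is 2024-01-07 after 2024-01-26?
No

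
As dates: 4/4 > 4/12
False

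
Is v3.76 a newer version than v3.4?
Yes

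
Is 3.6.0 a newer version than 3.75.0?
No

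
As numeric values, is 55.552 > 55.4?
True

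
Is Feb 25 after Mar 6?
No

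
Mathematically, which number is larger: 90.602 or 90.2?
90.602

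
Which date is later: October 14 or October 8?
October 14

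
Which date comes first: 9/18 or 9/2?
9/2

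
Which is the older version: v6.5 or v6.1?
v6.1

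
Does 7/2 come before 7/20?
Yes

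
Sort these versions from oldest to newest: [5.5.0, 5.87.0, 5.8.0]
[5.5.0, 5.8.0, 5.87.0]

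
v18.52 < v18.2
False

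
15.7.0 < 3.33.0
False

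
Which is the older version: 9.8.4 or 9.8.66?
9.8.4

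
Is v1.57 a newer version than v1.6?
Yes. Version numbers are compared segment by segment as integers, not as decimals: minor version 57 > 6, so v1.57 > v1.6 (even though the decimal 1.57 < 1.6).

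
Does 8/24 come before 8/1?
No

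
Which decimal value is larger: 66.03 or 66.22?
66.22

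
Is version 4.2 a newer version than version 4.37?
No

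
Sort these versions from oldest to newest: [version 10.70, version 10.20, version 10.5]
[version 10.5, version 10.20, version 10.70]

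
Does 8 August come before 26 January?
No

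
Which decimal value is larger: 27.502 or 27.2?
27.502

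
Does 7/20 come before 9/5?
Yes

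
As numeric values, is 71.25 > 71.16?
True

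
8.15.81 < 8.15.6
False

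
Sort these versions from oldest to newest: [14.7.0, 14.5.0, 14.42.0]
[14.5.0, 14.7.0, 14.42.0]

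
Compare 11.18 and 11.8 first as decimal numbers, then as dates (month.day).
As decimals: 11.18 < 11.8. As dates: 11/18 is later than 11/8 (day 18 > day 8).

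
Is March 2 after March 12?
No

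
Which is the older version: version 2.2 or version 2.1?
version 2.1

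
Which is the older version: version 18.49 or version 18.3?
version 18.3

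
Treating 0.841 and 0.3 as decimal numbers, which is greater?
0.841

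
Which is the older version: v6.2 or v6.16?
v6.2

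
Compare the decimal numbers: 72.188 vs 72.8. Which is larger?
72.8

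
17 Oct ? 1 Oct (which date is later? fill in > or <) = >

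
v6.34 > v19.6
False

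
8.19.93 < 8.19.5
False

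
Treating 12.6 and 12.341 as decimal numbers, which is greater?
12.6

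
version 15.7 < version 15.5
False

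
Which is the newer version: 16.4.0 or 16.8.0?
16.8.0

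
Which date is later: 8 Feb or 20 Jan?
8 Feb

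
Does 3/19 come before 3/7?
No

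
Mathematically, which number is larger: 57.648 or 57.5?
57.648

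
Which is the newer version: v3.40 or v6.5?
v6.5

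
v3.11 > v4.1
False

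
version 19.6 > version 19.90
False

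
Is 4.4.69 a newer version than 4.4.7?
Yes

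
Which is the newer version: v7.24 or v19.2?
v19.2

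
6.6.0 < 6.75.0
True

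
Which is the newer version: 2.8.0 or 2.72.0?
2.72.0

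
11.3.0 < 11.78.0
True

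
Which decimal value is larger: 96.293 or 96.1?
96.293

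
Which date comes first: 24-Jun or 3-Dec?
24-Jun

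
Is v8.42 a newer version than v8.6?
Yes. Version numbers are compared segment by segment as integers, not as decimals: minor version 42 > 6, so v8.42 > v8.6 (even though the decimal 8.42 < 8.6).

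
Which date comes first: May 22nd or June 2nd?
May 22nd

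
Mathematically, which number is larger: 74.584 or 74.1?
74.584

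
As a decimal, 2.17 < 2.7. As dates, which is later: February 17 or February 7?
February 17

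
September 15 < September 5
False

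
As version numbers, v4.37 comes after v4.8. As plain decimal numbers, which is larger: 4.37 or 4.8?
4.8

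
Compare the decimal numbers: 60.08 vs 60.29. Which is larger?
60.29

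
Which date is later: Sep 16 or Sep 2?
Sep 16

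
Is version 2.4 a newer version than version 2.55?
No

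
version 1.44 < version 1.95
True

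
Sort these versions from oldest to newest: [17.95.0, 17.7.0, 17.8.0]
[17.7.0, 17.8.0, 17.95.0]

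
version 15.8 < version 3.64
False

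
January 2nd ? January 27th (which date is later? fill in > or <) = <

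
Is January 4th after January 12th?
No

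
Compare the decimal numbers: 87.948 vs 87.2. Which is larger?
87.948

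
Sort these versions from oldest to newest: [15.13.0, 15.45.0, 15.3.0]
[15.3.0, 15.13.0, 15.45.0]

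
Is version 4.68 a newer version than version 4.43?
Yes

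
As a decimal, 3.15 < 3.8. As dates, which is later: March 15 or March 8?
March 15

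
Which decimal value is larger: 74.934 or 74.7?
74.934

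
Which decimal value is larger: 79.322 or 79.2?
79.322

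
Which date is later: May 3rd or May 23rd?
May 23rd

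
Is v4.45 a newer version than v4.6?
Yes. Version numbers are compared segment by segment as integers, not as decimals: minor version 45 > 6, so v4.45 > v4.6 (even though the decimal 4.45 < 4.6).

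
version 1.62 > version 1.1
True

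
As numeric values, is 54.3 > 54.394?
False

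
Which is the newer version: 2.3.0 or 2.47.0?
2.47.0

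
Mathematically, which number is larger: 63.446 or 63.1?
63.446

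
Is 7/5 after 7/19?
No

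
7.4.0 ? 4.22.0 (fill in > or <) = >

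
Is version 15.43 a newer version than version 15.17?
Yes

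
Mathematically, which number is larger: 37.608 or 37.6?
37.608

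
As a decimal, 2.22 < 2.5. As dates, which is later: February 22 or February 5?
February 22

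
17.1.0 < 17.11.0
True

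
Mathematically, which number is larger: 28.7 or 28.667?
28.7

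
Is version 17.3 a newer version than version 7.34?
Yes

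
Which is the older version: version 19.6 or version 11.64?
version 11.64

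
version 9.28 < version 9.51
True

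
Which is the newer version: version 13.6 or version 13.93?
version 13.93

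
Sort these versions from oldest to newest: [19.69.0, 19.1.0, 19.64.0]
[19.1.0, 19.64.0, 19.69.0]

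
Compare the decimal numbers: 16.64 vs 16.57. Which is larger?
16.64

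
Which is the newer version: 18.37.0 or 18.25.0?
18.37.0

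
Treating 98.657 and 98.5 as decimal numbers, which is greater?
98.657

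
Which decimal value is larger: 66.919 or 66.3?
66.919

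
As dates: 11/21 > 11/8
True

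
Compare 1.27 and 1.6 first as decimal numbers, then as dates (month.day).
As decimals: 1.27 < 1.6. As dates: 1/27 is later than 1/6 (day 27 > day 6).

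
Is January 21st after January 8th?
Yes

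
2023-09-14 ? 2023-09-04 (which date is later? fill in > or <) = >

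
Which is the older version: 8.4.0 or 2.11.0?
2.11.0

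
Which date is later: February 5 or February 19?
February 19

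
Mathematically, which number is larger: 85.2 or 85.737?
85.737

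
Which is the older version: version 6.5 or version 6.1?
version 6.1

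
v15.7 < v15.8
True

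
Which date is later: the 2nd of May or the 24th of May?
the 24th of May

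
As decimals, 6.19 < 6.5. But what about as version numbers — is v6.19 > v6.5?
True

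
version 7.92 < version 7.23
False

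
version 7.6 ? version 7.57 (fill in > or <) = <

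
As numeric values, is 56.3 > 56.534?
False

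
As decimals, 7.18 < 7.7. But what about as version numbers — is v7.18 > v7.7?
True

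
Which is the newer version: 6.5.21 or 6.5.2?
6.5.21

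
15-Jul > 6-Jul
True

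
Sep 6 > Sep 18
False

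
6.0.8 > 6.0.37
False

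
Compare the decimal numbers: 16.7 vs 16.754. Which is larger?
16.754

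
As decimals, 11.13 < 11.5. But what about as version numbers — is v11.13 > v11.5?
True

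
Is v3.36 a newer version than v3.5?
Yes. Version numbers are compared segment by segment as integers, not as decimals: minor version 36 > 5, so v3.36 > v3.5 (even though the decimal 3.36 < 3.5).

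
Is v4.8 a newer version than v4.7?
Yes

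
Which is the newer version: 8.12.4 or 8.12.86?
8.12.86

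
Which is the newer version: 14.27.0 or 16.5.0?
16.5.0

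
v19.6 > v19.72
False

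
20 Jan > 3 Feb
False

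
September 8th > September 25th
False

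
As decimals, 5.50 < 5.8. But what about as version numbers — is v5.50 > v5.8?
True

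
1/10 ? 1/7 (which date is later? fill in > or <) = >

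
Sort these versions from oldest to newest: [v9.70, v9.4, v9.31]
[v9.4, v9.31, v9.70]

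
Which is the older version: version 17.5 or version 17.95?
version 17.5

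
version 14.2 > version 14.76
False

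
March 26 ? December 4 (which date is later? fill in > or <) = <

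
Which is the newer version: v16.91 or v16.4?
v16.91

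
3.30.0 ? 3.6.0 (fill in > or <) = >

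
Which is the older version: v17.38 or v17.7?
v17.7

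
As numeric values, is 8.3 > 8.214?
True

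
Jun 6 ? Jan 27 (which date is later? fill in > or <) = >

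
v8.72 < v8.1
False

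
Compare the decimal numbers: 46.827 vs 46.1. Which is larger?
46.827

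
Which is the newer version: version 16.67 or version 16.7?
version 16.67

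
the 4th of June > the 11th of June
False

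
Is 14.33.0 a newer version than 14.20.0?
Yes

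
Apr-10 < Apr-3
False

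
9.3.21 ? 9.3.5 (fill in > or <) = >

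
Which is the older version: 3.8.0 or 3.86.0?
3.8.0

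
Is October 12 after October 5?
Yes. Day 12 comes after day 5 in October — this is a date comparison, not a decimal one (the decimal 10.12 would be smaller than 10.5).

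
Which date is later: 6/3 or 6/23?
6/23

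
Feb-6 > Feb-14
False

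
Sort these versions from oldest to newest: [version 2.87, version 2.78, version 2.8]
[version 2.8, version 2.78, version 2.87]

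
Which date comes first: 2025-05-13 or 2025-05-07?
2025-05-07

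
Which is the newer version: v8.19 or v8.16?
v8.19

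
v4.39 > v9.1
False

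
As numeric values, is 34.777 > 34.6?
True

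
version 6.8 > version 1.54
True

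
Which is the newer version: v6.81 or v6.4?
v6.81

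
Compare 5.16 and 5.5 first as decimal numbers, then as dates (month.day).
As decimals: 5.16 < 5.5. As dates: 5/16 is later than 5/5 (day 16 > day 5).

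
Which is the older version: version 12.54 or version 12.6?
version 12.6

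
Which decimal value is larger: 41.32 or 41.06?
41.32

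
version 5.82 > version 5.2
True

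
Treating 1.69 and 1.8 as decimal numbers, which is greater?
1.8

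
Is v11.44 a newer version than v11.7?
Yes. Version numbers are compared segment by segment as integers, not as decimals: minor version 44 > 7, so v11.44 > v11.7 (even though the decimal 11.44 < 11.7).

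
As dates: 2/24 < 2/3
False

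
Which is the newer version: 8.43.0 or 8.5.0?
8.43.0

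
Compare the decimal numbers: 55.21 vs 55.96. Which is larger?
55.96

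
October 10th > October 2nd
True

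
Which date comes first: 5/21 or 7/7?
5/21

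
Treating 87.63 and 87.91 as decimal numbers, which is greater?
87.91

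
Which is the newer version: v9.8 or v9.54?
v9.54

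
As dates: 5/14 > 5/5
True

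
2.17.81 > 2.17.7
True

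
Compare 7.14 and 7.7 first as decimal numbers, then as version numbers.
As decimals: 7.14 < 7.7. As versions: v7.14 > v7.7 (minor version 14 > 7).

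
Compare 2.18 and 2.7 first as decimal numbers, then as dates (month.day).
As decimals: 2.18 < 2.7. As dates: 2/18 is later than 2/7 (day 18 > day 7).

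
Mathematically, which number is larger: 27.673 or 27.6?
27.673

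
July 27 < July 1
False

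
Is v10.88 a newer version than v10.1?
Yes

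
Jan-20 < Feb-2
True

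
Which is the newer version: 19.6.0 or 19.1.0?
19.6.0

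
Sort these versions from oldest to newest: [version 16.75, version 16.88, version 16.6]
[version 16.6, version 16.75, version 16.88]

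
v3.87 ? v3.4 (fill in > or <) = >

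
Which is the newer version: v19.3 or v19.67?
v19.67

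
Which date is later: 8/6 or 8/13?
8/13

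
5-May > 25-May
False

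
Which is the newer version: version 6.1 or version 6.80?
version 6.80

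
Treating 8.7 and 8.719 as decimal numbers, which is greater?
8.719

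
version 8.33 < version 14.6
True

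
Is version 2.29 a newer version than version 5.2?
No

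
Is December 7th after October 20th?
Yes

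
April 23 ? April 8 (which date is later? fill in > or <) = >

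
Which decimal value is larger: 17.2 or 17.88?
17.88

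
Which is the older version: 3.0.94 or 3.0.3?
3.0.3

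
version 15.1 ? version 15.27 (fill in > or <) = <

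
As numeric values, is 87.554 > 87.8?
False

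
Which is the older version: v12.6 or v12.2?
v12.2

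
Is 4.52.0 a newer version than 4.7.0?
Yes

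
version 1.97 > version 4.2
False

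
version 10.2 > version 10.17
False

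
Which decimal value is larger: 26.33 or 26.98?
26.98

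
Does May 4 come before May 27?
Yes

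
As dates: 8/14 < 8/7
False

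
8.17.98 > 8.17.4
True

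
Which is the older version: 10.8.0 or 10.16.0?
10.8.0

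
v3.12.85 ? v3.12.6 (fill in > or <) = >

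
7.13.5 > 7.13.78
False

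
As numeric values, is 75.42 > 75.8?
False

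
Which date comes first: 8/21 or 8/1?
8/1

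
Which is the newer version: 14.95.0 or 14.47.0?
14.95.0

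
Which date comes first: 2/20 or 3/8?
2/20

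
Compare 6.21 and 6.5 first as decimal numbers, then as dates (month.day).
As decimals: 6.21 < 6.5. As dates: 6/21 is later than 6/5 (day 21 > day 5).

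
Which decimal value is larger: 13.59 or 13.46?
13.59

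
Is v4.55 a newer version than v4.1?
Yes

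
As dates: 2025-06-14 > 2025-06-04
True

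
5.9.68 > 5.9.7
True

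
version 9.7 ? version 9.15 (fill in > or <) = <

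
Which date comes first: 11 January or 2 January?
2 January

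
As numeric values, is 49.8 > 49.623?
True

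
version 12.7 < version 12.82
True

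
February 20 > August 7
False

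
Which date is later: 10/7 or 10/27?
10/27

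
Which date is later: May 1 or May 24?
May 24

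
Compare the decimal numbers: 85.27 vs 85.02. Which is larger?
85.27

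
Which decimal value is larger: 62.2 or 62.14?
62.2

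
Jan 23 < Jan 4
False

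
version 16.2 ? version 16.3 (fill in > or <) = <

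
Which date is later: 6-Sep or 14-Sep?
14-Sep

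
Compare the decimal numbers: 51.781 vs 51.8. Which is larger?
51.8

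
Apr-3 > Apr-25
False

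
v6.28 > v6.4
True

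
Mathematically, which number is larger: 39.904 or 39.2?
39.904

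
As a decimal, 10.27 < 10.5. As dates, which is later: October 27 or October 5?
October 27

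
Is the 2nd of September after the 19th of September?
No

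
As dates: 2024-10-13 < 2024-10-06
False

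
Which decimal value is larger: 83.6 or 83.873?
83.873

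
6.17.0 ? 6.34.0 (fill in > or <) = <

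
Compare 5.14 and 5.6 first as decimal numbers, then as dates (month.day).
As decimals: 5.14 < 5.6. As dates: 5/14 is later than 5/6 (day 14 > day 6).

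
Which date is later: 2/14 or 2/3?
2/14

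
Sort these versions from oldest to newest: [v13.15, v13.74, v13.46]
[v13.15, v13.46, v13.74]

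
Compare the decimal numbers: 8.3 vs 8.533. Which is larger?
8.533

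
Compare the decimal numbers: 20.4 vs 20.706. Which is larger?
20.706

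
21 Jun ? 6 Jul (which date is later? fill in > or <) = <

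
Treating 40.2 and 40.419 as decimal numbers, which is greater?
40.419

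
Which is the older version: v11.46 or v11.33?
v11.33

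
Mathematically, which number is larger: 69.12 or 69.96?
69.96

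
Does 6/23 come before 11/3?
Yes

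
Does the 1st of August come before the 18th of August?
Yes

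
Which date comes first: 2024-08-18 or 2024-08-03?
2024-08-03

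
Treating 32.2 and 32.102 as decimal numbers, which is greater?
32.2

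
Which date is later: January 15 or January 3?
January 15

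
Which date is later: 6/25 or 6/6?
6/25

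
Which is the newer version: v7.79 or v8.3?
v8.3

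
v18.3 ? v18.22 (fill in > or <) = <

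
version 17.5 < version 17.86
True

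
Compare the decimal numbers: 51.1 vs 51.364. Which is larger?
51.364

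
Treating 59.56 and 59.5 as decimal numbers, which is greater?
59.56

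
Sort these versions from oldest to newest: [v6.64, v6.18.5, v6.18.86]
[v6.18.5, v6.18.86, v6.64]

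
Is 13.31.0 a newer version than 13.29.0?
Yes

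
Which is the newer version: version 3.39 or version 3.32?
version 3.39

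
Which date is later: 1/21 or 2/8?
2/8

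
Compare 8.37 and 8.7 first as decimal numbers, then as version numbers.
As decimals: 8.37 < 8.7. As versions: v8.37 > v8.7 (minor version 37 > 7).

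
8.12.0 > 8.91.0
False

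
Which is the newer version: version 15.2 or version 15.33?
version 15.33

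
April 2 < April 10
True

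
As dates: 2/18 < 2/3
False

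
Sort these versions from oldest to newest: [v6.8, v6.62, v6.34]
[v6.8, v6.34, v6.62]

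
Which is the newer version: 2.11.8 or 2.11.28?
2.11.28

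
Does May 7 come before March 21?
No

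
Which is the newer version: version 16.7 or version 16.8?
version 16.8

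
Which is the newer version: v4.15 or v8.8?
v8.8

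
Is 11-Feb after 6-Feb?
Yes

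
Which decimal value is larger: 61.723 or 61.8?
61.8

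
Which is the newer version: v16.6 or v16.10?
v16.10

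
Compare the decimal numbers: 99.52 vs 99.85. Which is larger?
99.85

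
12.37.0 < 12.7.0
False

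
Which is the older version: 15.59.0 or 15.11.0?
15.11.0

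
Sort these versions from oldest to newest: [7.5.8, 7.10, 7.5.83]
[7.5.8, 7.5.83, 7.10]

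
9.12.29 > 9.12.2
True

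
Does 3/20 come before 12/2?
Yes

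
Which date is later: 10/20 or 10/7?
10/20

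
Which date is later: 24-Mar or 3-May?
3-May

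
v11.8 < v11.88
True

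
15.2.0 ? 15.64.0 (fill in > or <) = <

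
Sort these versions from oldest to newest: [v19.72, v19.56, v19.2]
[v19.2, v19.56, v19.72]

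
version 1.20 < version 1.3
False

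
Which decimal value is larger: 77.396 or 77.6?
77.6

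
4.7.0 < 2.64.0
False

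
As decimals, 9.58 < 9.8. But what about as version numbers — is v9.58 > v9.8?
True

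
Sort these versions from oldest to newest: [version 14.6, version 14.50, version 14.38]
[version 14.6, version 14.38, version 14.50]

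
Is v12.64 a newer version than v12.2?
Yes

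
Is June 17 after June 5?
Yes. Day 17 comes after day 5 in June — this is a date comparison, not a decimal one (the decimal 6.17 would be smaller than 6.5).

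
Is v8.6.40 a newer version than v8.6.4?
Yes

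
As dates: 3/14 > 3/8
True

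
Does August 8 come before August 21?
Yes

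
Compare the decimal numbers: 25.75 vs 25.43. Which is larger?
25.75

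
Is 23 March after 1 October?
No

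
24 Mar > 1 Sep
False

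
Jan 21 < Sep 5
True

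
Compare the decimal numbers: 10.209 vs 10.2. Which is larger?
10.209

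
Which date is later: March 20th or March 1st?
March 20th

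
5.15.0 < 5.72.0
True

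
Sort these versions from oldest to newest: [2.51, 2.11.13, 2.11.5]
[2.11.5, 2.11.13, 2.51]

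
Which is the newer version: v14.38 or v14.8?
v14.38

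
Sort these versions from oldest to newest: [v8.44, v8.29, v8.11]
[v8.11, v8.29, v8.44]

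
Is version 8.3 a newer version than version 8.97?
No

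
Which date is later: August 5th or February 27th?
August 5th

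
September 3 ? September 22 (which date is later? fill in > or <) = <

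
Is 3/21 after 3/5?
Yes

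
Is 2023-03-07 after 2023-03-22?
No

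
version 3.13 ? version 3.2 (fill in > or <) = >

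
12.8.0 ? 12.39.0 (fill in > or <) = <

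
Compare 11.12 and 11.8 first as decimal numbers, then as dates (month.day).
As decimals: 11.12 < 11.8. As dates: 11/12 is later than 11/8 (day 12 > day 8).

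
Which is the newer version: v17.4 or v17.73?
v17.73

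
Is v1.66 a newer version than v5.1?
No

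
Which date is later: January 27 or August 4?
August 4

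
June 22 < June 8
False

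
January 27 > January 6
True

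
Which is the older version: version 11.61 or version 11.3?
version 11.3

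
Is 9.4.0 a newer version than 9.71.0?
No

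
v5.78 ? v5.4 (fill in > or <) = >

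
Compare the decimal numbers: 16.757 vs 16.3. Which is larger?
16.757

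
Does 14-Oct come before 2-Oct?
No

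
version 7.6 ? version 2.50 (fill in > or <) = >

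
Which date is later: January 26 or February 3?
February 3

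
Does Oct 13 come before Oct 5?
No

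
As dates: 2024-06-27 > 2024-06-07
True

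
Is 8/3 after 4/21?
Yes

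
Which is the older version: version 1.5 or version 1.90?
version 1.5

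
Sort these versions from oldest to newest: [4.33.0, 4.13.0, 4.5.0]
[4.5.0, 4.13.0, 4.33.0]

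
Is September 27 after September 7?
Yes. Day 27 comes after day 7 in September — this is a date comparison, not a decimal one (the decimal 9.27 would be smaller than 9.7).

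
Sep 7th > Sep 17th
False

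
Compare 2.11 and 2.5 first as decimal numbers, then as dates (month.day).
As decimals: 2.11 < 2.5. As dates: 2/11 is later than 2/5 (day 11 > day 5).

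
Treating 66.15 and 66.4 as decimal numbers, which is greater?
66.4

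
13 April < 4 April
False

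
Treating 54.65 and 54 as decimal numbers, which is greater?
54.65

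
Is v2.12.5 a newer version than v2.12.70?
No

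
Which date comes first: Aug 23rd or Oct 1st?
Aug 23rd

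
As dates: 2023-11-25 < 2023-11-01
False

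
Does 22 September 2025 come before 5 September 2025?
No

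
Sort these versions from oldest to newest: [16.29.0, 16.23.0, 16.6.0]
[16.6.0, 16.23.0, 16.29.0]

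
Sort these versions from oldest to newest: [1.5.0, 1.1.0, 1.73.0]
[1.1.0, 1.5.0, 1.73.0]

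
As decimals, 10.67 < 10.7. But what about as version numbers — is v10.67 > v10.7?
True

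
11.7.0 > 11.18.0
False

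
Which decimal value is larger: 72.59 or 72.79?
72.79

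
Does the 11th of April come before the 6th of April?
No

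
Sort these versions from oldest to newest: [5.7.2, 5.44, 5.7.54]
[5.7.2, 5.7.54, 5.44]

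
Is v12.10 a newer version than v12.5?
Yes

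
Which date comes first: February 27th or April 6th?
February 27th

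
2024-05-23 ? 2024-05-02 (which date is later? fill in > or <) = >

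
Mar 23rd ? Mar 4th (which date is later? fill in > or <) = >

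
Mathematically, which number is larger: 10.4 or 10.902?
10.902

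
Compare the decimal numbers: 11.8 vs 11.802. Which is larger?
11.802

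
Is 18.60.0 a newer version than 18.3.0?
Yes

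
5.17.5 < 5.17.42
True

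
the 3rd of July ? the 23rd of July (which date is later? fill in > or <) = <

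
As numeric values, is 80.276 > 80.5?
False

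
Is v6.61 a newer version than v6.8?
Yes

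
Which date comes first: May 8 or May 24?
May 8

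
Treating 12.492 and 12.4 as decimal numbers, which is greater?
12.492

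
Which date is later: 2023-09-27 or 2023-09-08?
2023-09-27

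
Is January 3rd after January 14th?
No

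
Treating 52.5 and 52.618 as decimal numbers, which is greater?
52.618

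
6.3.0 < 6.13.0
True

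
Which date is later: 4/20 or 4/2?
4/20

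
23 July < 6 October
True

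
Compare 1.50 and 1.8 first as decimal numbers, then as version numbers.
As decimals: 1.50 < 1.8. As versions: v1.50 > v1.8 (minor version 50 > 8).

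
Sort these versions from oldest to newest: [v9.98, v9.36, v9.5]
[v9.5, v9.36, v9.98]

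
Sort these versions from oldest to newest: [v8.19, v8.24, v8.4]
[v8.4, v8.19, v8.24]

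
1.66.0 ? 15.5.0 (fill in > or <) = <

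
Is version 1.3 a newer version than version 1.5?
No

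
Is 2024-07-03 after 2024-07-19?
No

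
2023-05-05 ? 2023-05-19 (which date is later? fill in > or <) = <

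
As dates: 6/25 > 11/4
False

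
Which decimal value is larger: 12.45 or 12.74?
12.74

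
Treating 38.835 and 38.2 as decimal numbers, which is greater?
38.835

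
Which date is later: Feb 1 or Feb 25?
Feb 25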